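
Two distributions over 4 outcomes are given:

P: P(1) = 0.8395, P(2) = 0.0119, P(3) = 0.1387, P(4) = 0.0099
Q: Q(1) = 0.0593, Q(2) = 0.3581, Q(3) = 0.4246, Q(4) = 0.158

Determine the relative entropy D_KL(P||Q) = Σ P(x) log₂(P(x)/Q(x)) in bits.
2.8879 bits

D_KL(P||Q) = Σ P(x) log₂(P(x)/Q(x))

Computing term by term:
  P(1)·log₂(P(1)/Q(1)) = 0.8395·log₂(0.8395/0.0593) = 3.20977
  P(2)·log₂(P(2)/Q(2)) = 0.0119·log₂(0.0119/0.3581) = -0.05844
  P(3)·log₂(P(3)/Q(3)) = 0.1387·log₂(0.1387/0.4246) = -0.22388
  P(4)·log₂(P(4)/Q(4)) = 0.0099·log₂(0.0099/0.158) = -0.03956

D_KL(P||Q) = 3.20977 - 0.05844 - 0.22388 - 0.03956 = 2.88789 ≈ 2.8879 bits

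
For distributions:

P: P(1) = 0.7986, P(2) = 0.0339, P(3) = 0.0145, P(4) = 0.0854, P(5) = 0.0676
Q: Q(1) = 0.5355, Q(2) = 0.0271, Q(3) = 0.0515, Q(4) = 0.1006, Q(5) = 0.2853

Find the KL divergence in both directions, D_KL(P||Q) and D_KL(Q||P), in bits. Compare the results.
D_KL(P||Q) = 0.2843 bits, D_KL(Q||P) = 0.3931 bits. D_KL(Q||P) is larger than D_KL(P||Q) by 0.1088 bits; the two directions differ.

D_KL(P||Q) = Σ P(x) log₂(P(x)/Q(x))

Computing term by term:
  P(1)·log₂(P(1)/Q(1)) = 0.7986·log₂(0.7986/0.5355) = 0.46046
  P(2)·log₂(P(2)/Q(2)) = 0.0339·log₂(0.0339/0.0271) = 0.01095
  P(3)·log₂(P(3)/Q(3)) = 0.0145·log₂(0.0145/0.0515) = -0.02651
  P(4)·log₂(P(4)/Q(4)) = 0.0854·log₂(0.0854/0.1006) = -0.02018
  P(5)·log₂(P(5)/Q(5)) = 0.0676·log₂(0.0676/0.2853) = -0.14043

D_KL(P||Q) = 0.46046 + 0.01095 - 0.02651 - 0.02018 - 0.14043 = 0.28429 ≈ 0.2843 bits

D_KL(Q||P) = Σ Q(x) log₂(Q(x)/P(x))

Computing term by term:
  Q(1)·log₂(Q(1)/P(1)) = 0.5355·log₂(0.5355/0.7986) = -0.30876
  Q(2)·log₂(Q(2)/P(2)) = 0.0271·log₂(0.0271/0.0339) = -0.00875
  Q(3)·log₂(Q(3)/P(3)) = 0.0515·log₂(0.0515/0.0145) = 0.09417
  Q(4)·log₂(Q(4)/P(4)) = 0.1006·log₂(0.1006/0.0854) = 0.02377
  Q(5)·log₂(Q(5)/P(5)) = 0.2853·log₂(0.2853/0.0676) = 0.59268

D_KL(Q||P) = -0.30876 - 0.00875 + 0.09417 + 0.02377 + 0.59268 = 0.39311 ≈ 0.3931 bits

These are NOT equal (difference: 0.1088 bits). KL divergence is asymmetric: D_KL(P||Q) ≠ D_KL(Q||P) in general.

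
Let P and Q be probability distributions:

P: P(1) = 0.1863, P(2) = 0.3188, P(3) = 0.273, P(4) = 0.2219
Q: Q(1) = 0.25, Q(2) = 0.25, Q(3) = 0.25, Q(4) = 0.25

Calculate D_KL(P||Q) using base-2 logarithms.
0.0293 bits

D_KL(P||Q) = Σ P(x) log₂(P(x)/Q(x))

Computing term by term:
  P(1)·log₂(P(1)/Q(1)) = 0.1863·log₂(0.1863/0.25) = -0.07905
  P(2)·log₂(P(2)/Q(2)) = 0.3188·log₂(0.3188/0.25) = 0.11181
  P(3)·log₂(P(3)/Q(3)) = 0.273·log₂(0.273/0.25) = 0.03466
  P(4)·log₂(P(4)/Q(4)) = 0.2219·log₂(0.2219/0.25) = -0.03817

D_KL(P||Q) = -0.07905 + 0.11181 + 0.03466 - 0.03817 = 0.02925 ≈ 0.0293 bits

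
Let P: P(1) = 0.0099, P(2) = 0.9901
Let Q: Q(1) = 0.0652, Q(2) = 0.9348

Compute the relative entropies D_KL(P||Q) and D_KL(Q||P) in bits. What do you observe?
D_KL(P||Q) = 0.0552 bits, D_KL(Q||P) = 0.0998 bits. The two directions give different values (D_KL(Q||P) exceeds D_KL(P||Q) by 0.0446 bits): KL divergence is asymmetric.

D_KL(P||Q) = Σ P(x) log₂(P(x)/Q(x))

Computing term by term:
  P(1)·log₂(P(1)/Q(1)) = 0.0099·log₂(0.0099/0.0652) = -0.02692
  P(2)·log₂(P(2)/Q(2)) = 0.9901·log₂(0.9901/0.9348) = 0.08210

D_KL(P||Q) = -0.02692 + 0.08210 = 0.05518 ≈ 0.0552 bits

D_KL(Q||P) = Σ Q(x) log₂(Q(x)/P(x))

Computing term by term:
  Q(1)·log₂(Q(1)/P(1)) = 0.0652·log₂(0.0652/0.0099) = 0.17730
  Q(2)·log₂(Q(2)/P(2)) = 0.9348·log₂(0.9348/0.9901) = -0.07751

D_KL(Q||P) = 0.17730 - 0.07751 = 0.09979 ≈ 0.0998 bits

These are NOT equal (difference: 0.0446 bits). KL divergence is asymmetric: D_KL(P||Q) ≠ D_KL(Q||P) in general.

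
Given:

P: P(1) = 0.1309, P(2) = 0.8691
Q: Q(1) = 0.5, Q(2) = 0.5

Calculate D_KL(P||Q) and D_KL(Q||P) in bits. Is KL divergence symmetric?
D_KL(P||Q) = 0.4401 bits, D_KL(Q||P) = 0.5679 bits. No, KL divergence is not symmetric.

D_KL(P||Q) = Σ P(x) log₂(P(x)/Q(x))

Computing term by term:
  P(1)·log₂(P(1)/Q(1)) = 0.1309·log₂(0.1309/0.5) = -0.25309
  P(2)·log₂(P(2)/Q(2)) = 0.8691·log₂(0.8691/0.5) = 0.69319

D_KL(P||Q) = -0.25309 + 0.69319 = 0.44010 ≈ 0.4401 bits

D_KL(Q||P) = Σ Q(x) log₂(Q(x)/P(x))

Computing term by term:
  Q(1)·log₂(Q(1)/P(1)) = 0.5·log₂(0.5/0.1309) = 0.96673
  Q(2)·log₂(Q(2)/P(2)) = 0.5·log₂(0.5/0.8691) = -0.39880

D_KL(Q||P) = 0.96673 - 0.39880 = 0.56793 ≈ 0.5679 bits

These are NOT equal (difference: 0.1278 bits). KL divergence is asymmetric: D_KL(P||Q) ≠ D_KL(Q||P) in general.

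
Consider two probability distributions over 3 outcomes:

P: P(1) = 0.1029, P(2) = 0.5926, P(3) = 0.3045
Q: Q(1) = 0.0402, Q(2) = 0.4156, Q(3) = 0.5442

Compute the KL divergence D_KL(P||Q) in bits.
0.1878 bits

D_KL(P||Q) = Σ P(x) log₂(P(x)/Q(x))

Computing term by term:
  P(1)·log₂(P(1)/Q(1)) = 0.1029·log₂(0.1029/0.0402) = 0.13953
  P(2)·log₂(P(2)/Q(2)) = 0.5926·log₂(0.5926/0.4156) = 0.30333
  P(3)·log₂(P(3)/Q(3)) = 0.3045·log₂(0.3045/0.5442) = -0.25508

D_KL(P||Q) = 0.13953 + 0.30333 - 0.25508 = 0.18778 ≈ 0.1878 bits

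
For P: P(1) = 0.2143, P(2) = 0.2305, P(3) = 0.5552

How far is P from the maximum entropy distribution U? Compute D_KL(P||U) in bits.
0.1494 bits

U(i) = 1/3 for all i

D_KL(P||U) = Σ P(x) log₂(P(x) / (1/3))
           = Σ P(x) log₂(P(x)) + log₂(3)
           = log₂(3) - H(P)

H(P) = -Σ P(x) log₂(P(x)):
  -P(1)·log₂(P(1)) = -(0.2143)·log₂(0.2143) = 0.47624
  -P(2)·log₂(P(2)) = -(0.2305)·log₂(0.2305) = 0.48801
  -P(3)·log₂(P(3)) = -(0.5552)·log₂(0.5552) = 0.47132
H(P) = 0.47624 + 0.48801 + 0.47132 = 1.43557 bits

log₂(3) = 1.58496 bits

D_KL(P||U) = 1.58496 - 1.43557 = 0.14939 ≈ 0.1494 bits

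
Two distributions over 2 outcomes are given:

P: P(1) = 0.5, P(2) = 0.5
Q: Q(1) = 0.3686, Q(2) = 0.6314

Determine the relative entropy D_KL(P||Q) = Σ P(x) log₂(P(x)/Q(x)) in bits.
0.0516 bits

D_KL(P||Q) = Σ P(x) log₂(P(x)/Q(x))

Computing term by term:
  P(1)·log₂(P(1)/Q(1)) = 0.5·log₂(0.5/0.3686) = 0.21994
  P(2)·log₂(P(2)/Q(2)) = 0.5·log₂(0.5/0.6314) = -0.16831

D_KL(P||Q) = 0.21994 - 0.16831 = 0.05163 ≈ 0.0516 bits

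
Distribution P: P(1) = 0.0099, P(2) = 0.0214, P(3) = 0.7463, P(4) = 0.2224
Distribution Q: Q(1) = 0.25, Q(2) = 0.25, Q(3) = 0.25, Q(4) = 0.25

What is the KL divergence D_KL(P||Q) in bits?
1.0180 bits

D_KL(P||Q) = Σ P(x) log₂(P(x)/Q(x))

Computing term by term:
  P(1)·log₂(P(1)/Q(1)) = 0.0099·log₂(0.0099/0.25) = -0.04612
  P(2)·log₂(P(2)/Q(2)) = 0.0214·log₂(0.0214/0.25) = -0.07589
  P(3)·log₂(P(3)/Q(3)) = 0.7463·log₂(0.7463/0.25) = 1.17753
  P(4)·log₂(P(4)/Q(4)) = 0.2224·log₂(0.2224/0.25) = -0.03753

D_KL(P||Q) = -0.04612 - 0.07589 + 1.17753 - 0.03753 = 1.01799 ≈ 1.0180 bits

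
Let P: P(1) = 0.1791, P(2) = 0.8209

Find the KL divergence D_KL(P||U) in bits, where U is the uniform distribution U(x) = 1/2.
0.3219 bits

U(i) = 1/2 for all i

D_KL(P||U) = Σ P(x) log₂(P(x) / (1/2))
           = Σ P(x) log₂(P(x)) + log₂(2)
           = log₂(2) - H(P)

H(P) = -Σ P(x) log₂(P(x)):
  -P(1)·log₂(P(1)) = -(0.1791)·log₂(0.1791) = 0.44438
  -P(2)·log₂(P(2)) = -(0.8209)·log₂(0.8209) = 0.23373
H(P) = 0.44438 + 0.23373 = 0.67811 bits

log₂(2) = 1.00000 bits

D_KL(P||U) = 1.00000 - 0.67811 = 0.32189 ≈ 0.3219 bits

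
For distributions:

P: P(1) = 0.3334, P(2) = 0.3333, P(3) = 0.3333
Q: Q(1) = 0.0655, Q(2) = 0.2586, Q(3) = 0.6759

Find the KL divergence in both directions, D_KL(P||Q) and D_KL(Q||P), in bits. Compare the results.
D_KL(P||Q) = 0.5648 bits, D_KL(Q||P) = 0.4410 bits. D_KL(P||Q) is larger than D_KL(Q||P) by 0.1238 bits; the two directions differ.

D_KL(P||Q) = Σ P(x) log₂(P(x)/Q(x))

Computing term by term:
  P(1)·log₂(P(1)/Q(1)) = 0.3334·log₂(0.3334/0.0655) = 0.78272
  P(2)·log₂(P(2)/Q(2)) = 0.3333·log₂(0.3333/0.2586) = 0.12202
  P(3)·log₂(P(3)/Q(3)) = 0.3333·log₂(0.3333/0.6759) = -0.33996

D_KL(P||Q) = 0.78272 + 0.12202 - 0.33996 = 0.56478 ≈ 0.5648 bits

D_KL(Q||P) = Σ Q(x) log₂(Q(x)/P(x))

Computing term by term:
  Q(1)·log₂(Q(1)/P(1)) = 0.0655·log₂(0.0655/0.3334) = -0.15377
  Q(2)·log₂(Q(2)/P(2)) = 0.2586·log₂(0.2586/0.3333) = -0.09467
  Q(3)·log₂(Q(3)/P(3)) = 0.6759·log₂(0.6759/0.3333) = 0.68941

D_KL(Q||P) = -0.15377 - 0.09467 + 0.68941 = 0.44097 ≈ 0.4410 bits

These are NOT equal (difference: 0.1238 bits). KL divergence is asymmetric: D_KL(P||Q) ≠ D_KL(Q||P) in general.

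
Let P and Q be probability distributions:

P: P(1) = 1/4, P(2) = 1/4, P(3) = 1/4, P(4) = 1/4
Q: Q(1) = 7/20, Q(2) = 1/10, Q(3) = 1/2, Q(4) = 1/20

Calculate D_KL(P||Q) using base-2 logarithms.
0.5396 bits

D_KL(P||Q) = Σ P(x) log₂(P(x)/Q(x))

Computing term by term:
  P(1)·log₂(P(1)/Q(1)) = (1/4)·log₂((1/4)/(7/20)) = -0.12136
  P(2)·log₂(P(2)/Q(2)) = (1/4)·log₂((1/4)/(1/10)) = 0.33048
  P(3)·log₂(P(3)/Q(3)) = (1/4)·log₂((1/4)/(1/2)) = -0.25000
  P(4)·log₂(P(4)/Q(4)) = (1/4)·log₂((1/4)/(1/20)) = 0.58048

D_KL(P||Q) = -0.12136 + 0.33048 - 0.25000 + 0.58048 = 0.53960 ≈ 0.5396 bits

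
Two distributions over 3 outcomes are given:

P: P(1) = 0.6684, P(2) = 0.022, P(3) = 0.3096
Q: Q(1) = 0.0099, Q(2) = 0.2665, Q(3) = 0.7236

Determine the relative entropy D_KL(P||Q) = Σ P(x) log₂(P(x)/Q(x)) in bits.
3.6036 bits

D_KL(P||Q) = Σ P(x) log₂(P(x)/Q(x))

Computing term by term:
  P(1)·log₂(P(1)/Q(1)) = 0.6684·log₂(0.6684/0.0099) = 4.06196
  P(2)·log₂(P(2)/Q(2)) = 0.022·log₂(0.022/0.2665) = -0.07917
  P(3)·log₂(P(3)/Q(3)) = 0.3096·log₂(0.3096/0.7236) = -0.37919

D_KL(P||Q) = 4.06196 - 0.07917 - 0.37919 = 3.60360 ≈ 3.6036 bits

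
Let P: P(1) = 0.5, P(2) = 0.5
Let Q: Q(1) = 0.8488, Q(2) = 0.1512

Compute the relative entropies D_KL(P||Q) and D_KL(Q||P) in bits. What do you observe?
D_KL(P||Q) = 0.4810 bits, D_KL(Q||P) = 0.3872 bits. The two directions give different values (D_KL(P||Q) exceeds D_KL(Q||P) by 0.0938 bits): KL divergence is asymmetric.

D_KL(P||Q) = Σ P(x) log₂(P(x)/Q(x))

Computing term by term:
  P(1)·log₂(P(1)/Q(1)) = 0.5·log₂(0.5/0.8488) = -0.38175
  P(2)·log₂(P(2)/Q(2)) = 0.5·log₂(0.5/0.1512) = 0.86273

D_KL(P||Q) = -0.38175 + 0.86273 = 0.48098 ≈ 0.4810 bits

D_KL(Q||P) = Σ Q(x) log₂(Q(x)/P(x))

Computing term by term:
  Q(1)·log₂(Q(1)/P(1)) = 0.8488·log₂(0.8488/0.5) = 0.64806
  Q(2)·log₂(Q(2)/P(2)) = 0.1512·log₂(0.1512/0.5) = -0.26089

D_KL(Q||P) = 0.64806 - 0.26089 = 0.38717 ≈ 0.3872 bits

These are NOT equal (difference: 0.0938 bits). KL divergence is asymmetric: D_KL(P||Q) ≠ D_KL(Q||P) in general.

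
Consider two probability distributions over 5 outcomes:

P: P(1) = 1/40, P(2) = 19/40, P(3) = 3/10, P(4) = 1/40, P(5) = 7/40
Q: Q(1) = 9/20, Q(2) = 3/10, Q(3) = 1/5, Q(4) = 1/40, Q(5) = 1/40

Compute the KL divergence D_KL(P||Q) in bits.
0.8774 bits

D_KL(P||Q) = Σ P(x) log₂(P(x)/Q(x))

Computing term by term:
  P(1)·log₂(P(1)/Q(1)) = (1/40)·log₂((1/40)/(9/20)) = -0.10425
  P(2)·log₂(P(2)/Q(2)) = (19/40)·log₂((19/40)/(3/10)) = 0.31491
  P(3)·log₂(P(3)/Q(3)) = (3/10)·log₂((3/10)/(1/5)) = 0.17549
  P(4)·log₂(P(4)/Q(4)) = (1/40)·log₂((1/40)/(1/40)) = 0.00000
  P(5)·log₂(P(5)/Q(5)) = (7/40)·log₂((7/40)/(1/40)) = 0.49129

D_KL(P||Q) = -0.10425 + 0.31491 + 0.17549 + 0.00000 + 0.49129 = 0.87744 ≈ 0.8774 bits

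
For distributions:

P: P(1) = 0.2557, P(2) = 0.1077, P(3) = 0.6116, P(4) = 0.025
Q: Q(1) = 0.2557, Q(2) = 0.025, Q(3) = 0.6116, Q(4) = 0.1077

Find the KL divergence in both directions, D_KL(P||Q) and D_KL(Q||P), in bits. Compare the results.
D_KL(P||Q) = 0.1743 bits, D_KL(Q||P) = 0.1743 bits. The two directions give exactly the same value for this pair.

D_KL(P||Q) = Σ P(x) log₂(P(x)/Q(x))

Computing term by term:
  P(1)·log₂(P(1)/Q(1)) = 0.2557·log₂(0.2557/0.2557) = 0.00000
  P(2)·log₂(P(2)/Q(2)) = 0.1077·log₂(0.1077/0.025) = 0.22693
  P(3)·log₂(P(3)/Q(3)) = 0.6116·log₂(0.6116/0.6116) = 0.00000
  P(4)·log₂(P(4)/Q(4)) = 0.025·log₂(0.025/0.1077) = -0.05268

D_KL(P||Q) = 0.00000 + 0.22693 + 0.00000 - 0.05268 = 0.17425 ≈ 0.1743 bits

D_KL(Q||P) = Σ Q(x) log₂(Q(x)/P(x))

Computing term by term:
  Q(1)·log₂(Q(1)/P(1)) = 0.2557·log₂(0.2557/0.2557) = 0.00000
  Q(2)·log₂(Q(2)/P(2)) = 0.025·log₂(0.025/0.1077) = -0.05268
  Q(3)·log₂(Q(3)/P(3)) = 0.6116·log₂(0.6116/0.6116) = 0.00000
  Q(4)·log₂(Q(4)/P(4)) = 0.1077·log₂(0.1077/0.025) = 0.22693

D_KL(Q||P) = 0.00000 - 0.05268 + 0.00000 + 0.22693 = 0.17425 ≈ 0.1743 bits

These ARE equal here. Q is P with outcomes relabeled (Q(2) = P(4), Q(4) = P(2)) by a relabeling that is its own inverse, so the two sums contain exactly the same terms in a different order. This is a special case — KL divergence is not symmetric in general: D_KL(P||Q) ≠ D_KL(Q||P) for most P, Q.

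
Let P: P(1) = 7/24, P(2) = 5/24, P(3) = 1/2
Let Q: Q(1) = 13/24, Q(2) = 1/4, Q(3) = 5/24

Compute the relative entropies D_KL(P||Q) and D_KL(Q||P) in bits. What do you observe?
D_KL(P||Q) = 0.3162 bits, D_KL(Q||P) = 0.2864 bits. The two directions give different values (D_KL(P||Q) exceeds D_KL(Q||P) by 0.0298 bits): KL divergence is asymmetric.

D_KL(P||Q) = Σ P(x) log₂(P(x)/Q(x))

Computing term by term:
  P(1)·log₂(P(1)/Q(1)) = (7/24)·log₂((7/24)/(13/24)) = -0.26048
  P(2)·log₂(P(2)/Q(2)) = (5/24)·log₂((5/24)/(1/4)) = -0.05480
  P(3)·log₂(P(3)/Q(3)) = (1/2)·log₂((1/2)/(5/24)) = 0.63152

D_KL(P||Q) = -0.26048 - 0.05480 + 0.63152 = 0.31624 ≈ 0.3162 bits

D_KL(Q||P) = Σ Q(x) log₂(Q(x)/P(x))

Computing term by term:
  Q(1)·log₂(Q(1)/P(1)) = (13/24)·log₂((13/24)/(7/24)) = 0.48375
  Q(2)·log₂(Q(2)/P(2)) = (1/4)·log₂((1/4)/(5/24)) = 0.06576
  Q(3)·log₂(Q(3)/P(3)) = (5/24)·log₂((5/24)/(1/2)) = -0.26313

D_KL(Q||P) = 0.48375 + 0.06576 - 0.26313 = 0.28638 ≈ 0.2864 bits

These are NOT equal (difference: 0.0298 bits). KL divergence is asymmetric: D_KL(P||Q) ≠ D_KL(Q||P) in general.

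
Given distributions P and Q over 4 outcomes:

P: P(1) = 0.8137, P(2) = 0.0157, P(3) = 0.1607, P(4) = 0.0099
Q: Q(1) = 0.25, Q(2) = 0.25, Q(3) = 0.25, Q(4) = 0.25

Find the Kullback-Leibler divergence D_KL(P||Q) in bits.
1.1741 bits

D_KL(P||Q) = Σ P(x) log₂(P(x)/Q(x))

Computing term by term:
  P(1)·log₂(P(1)/Q(1)) = 0.8137·log₂(0.8137/0.25) = 1.38538
  P(2)·log₂(P(2)/Q(2)) = 0.0157·log₂(0.0157/0.25) = -0.06269
  P(3)·log₂(P(3)/Q(3)) = 0.1607·log₂(0.1607/0.25) = -0.10246
  P(4)·log₂(P(4)/Q(4)) = 0.0099·log₂(0.0099/0.25) = -0.04612

D_KL(P||Q) = 1.38538 - 0.06269 - 0.10246 - 0.04612 = 1.17411 ≈ 1.1741 bits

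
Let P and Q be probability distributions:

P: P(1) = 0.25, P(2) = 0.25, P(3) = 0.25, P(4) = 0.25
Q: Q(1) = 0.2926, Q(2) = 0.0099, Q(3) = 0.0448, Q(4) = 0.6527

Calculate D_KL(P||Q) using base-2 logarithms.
1.3818 bits

D_KL(P||Q) = Σ P(x) log₂(P(x)/Q(x))

Computing term by term:
  P(1)·log₂(P(1)/Q(1)) = 0.25·log₂(0.25/0.2926) = -0.05675
  P(2)·log₂(P(2)/Q(2)) = 0.25·log₂(0.25/0.0099) = 1.16459
  P(3)·log₂(P(3)/Q(3)) = 0.25·log₂(0.25/0.0448) = 0.62009
  P(4)·log₂(P(4)/Q(4)) = 0.25·log₂(0.25/0.6527) = -0.34612

D_KL(P||Q) = -0.05675 + 1.16459 + 0.62009 - 0.34612 = 1.38181 ≈ 1.3818 bits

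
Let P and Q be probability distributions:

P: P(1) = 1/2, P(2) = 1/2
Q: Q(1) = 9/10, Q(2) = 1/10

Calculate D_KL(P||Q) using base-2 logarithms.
0.7370 bits

D_KL(P||Q) = Σ P(x) log₂(P(x)/Q(x))

Computing term by term:
  P(1)·log₂(P(1)/Q(1)) = (1/2)·log₂((1/2)/(9/10)) = -0.42400
  P(2)·log₂(P(2)/Q(2)) = (1/2)·log₂((1/2)/(1/10)) = 1.16096

D_KL(P||Q) = -0.42400 + 1.16096 = 0.73696 ≈ 0.7370 bits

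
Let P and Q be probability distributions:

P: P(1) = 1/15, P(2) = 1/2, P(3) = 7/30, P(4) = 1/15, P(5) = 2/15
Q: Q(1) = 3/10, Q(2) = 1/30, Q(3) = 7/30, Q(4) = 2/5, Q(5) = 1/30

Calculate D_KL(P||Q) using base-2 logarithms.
1.9031 bits

D_KL(P||Q) = Σ P(x) log₂(P(x)/Q(x))

Computing term by term:
  P(1)·log₂(P(1)/Q(1)) = (1/15)·log₂((1/15)/(3/10)) = -0.14466
  P(2)·log₂(P(2)/Q(2)) = (1/2)·log₂((1/2)/(1/30)) = 1.95345
  P(3)·log₂(P(3)/Q(3)) = (7/30)·log₂((7/30)/(7/30)) = 0.00000
  P(4)·log₂(P(4)/Q(4)) = (1/15)·log₂((1/15)/(2/5)) = -0.17233
  P(5)·log₂(P(5)/Q(5)) = (2/15)·log₂((2/15)/(1/30)) = 0.26667

D_KL(P||Q) = -0.14466 + 1.95345 + 0.00000 - 0.17233 + 0.26667 = 1.90313 ≈ 1.9031 bits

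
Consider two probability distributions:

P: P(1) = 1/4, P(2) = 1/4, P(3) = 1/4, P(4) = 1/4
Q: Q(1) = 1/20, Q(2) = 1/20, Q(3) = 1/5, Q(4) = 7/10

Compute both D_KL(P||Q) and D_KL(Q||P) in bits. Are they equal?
D_KL(P||Q) = 0.8701 bits, D_KL(Q||P) = 0.7432 bits. No, they are not equal.

D_KL(P||Q) = Σ P(x) log₂(P(x)/Q(x))

Computing term by term:
  P(1)·log₂(P(1)/Q(1)) = (1/4)·log₂((1/4)/(1/20)) = 0.58048
  P(2)·log₂(P(2)/Q(2)) = (1/4)·log₂((1/4)/(1/20)) = 0.58048
  P(3)·log₂(P(3)/Q(3)) = (1/4)·log₂((1/4)/(1/5)) = 0.08048
  P(4)·log₂(P(4)/Q(4)) = (1/4)·log₂((1/4)/(7/10)) = -0.37136

D_KL(P||Q) = 0.58048 + 0.58048 + 0.08048 - 0.37136 = 0.87008 ≈ 0.8701 bits

D_KL(Q||P) = Σ Q(x) log₂(Q(x)/P(x))

Computing term by term:
  Q(1)·log₂(Q(1)/P(1)) = (1/20)·log₂((1/20)/(1/4)) = -0.11610
  Q(2)·log₂(Q(2)/P(2)) = (1/20)·log₂((1/20)/(1/4)) = -0.11610
  Q(3)·log₂(Q(3)/P(3)) = (1/5)·log₂((1/5)/(1/4)) = -0.06439
  Q(4)·log₂(Q(4)/P(4)) = (7/10)·log₂((7/10)/(1/4)) = 1.03980

D_KL(Q||P) = -0.11610 - 0.11610 - 0.06439 + 1.03980 = 0.74321 ≈ 0.7432 bits

These are NOT equal (difference: 0.1269 bits). KL divergence is asymmetric: D_KL(P||Q) ≠ D_KL(Q||P) in general.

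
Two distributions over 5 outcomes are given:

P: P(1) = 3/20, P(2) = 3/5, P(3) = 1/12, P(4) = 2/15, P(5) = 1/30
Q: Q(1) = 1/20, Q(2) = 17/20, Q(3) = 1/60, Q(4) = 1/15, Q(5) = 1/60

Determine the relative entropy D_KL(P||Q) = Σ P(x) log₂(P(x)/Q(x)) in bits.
0.2964 bits

D_KL(P||Q) = Σ P(x) log₂(P(x)/Q(x))

Computing term by term:
  P(1)·log₂(P(1)/Q(1)) = (3/20)·log₂((3/20)/(1/20)) = 0.23774
  P(2)·log₂(P(2)/Q(2)) = (3/5)·log₂((3/5)/(17/20)) = -0.30150
  P(3)·log₂(P(3)/Q(3)) = (1/12)·log₂((1/12)/(1/60)) = 0.19349
  P(4)·log₂(P(4)/Q(4)) = (2/15)·log₂((2/15)/(1/15)) = 0.13333
  P(5)·log₂(P(5)/Q(5)) = (1/30)·log₂((1/30)/(1/60)) = 0.03333

D_KL(P||Q) = 0.23774 - 0.30150 + 0.19349 + 0.13333 + 0.03333 = 0.29639 ≈ 0.2964 bits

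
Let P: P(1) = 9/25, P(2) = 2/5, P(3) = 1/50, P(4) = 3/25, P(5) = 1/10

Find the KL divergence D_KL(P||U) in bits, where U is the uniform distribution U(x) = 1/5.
0.4504 bits

U(i) = 1/5 for all i

D_KL(P||U) = Σ P(x) log₂(P(x) / (1/5))
           = Σ P(x) log₂(P(x)) + log₂(5)
           = log₂(5) - H(P)

H(P) = -Σ P(x) log₂(P(x)):
  -P(1)·log₂(P(1)) = -(9/25)·log₂(9/25) = 0.53062
  -P(2)·log₂(P(2)) = -(2/5)·log₂(2/5) = 0.52877
  -P(3)·log₂(P(3)) = -(1/50)·log₂(1/50) = 0.11288
  -P(4)·log₂(P(4)) = -(3/25)·log₂(3/25) = 0.36707
  -P(5)·log₂(P(5)) = -(1/10)·log₂(1/10) = 0.33219
H(P) = 0.53062 + 0.52877 + 0.11288 + 0.36707 + 0.33219 = 1.87153 bits

log₂(5) = 2.32193 bits

D_KL(P||U) = 2.32193 - 1.87153 = 0.45040 ≈ 0.4504 bits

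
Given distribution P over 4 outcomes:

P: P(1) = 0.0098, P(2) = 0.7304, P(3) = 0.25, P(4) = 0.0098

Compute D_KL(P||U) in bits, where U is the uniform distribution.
1.0382 bits

U(i) = 1/4 for all i

D_KL(P||U) = Σ P(x) log₂(P(x) / (1/4))
           = Σ P(x) log₂(P(x)) + log₂(4)
           = log₂(4) - H(P)

H(P) = -Σ P(x) log₂(P(x)):
  -P(1)·log₂(P(1)) = -(0.0098)·log₂(0.0098) = 0.06540
  -P(2)·log₂(P(2)) = -(0.7304)·log₂(0.7304) = 0.33105
  -P(3)·log₂(P(3)) = -(0.25)·log₂(0.25) = 0.50000
  -P(4)·log₂(P(4)) = -(0.0098)·log₂(0.0098) = 0.06540
H(P) = 0.06540 + 0.33105 + 0.50000 + 0.06540 = 0.96185 bits

log₂(4) = 2.00000 bits

D_KL(P||U) = 2.00000 - 0.96185 = 1.03815 ≈ 1.0382 bits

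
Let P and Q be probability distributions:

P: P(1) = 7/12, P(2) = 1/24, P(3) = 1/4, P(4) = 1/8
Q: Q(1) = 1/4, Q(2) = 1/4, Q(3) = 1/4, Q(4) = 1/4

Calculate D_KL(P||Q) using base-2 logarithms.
0.4804 bits

D_KL(P||Q) = Σ P(x) log₂(P(x)/Q(x))

Computing term by term:
  P(1)·log₂(P(1)/Q(1)) = (7/12)·log₂((7/12)/(1/4)) = 0.71306
  P(2)·log₂(P(2)/Q(2)) = (1/24)·log₂((1/24)/(1/4)) = -0.10771
  P(3)·log₂(P(3)/Q(3)) = (1/4)·log₂((1/4)/(1/4)) = 0.00000
  P(4)·log₂(P(4)/Q(4)) = (1/8)·log₂((1/8)/(1/4)) = -0.12500

D_KL(P||Q) = 0.71306 - 0.10771 + 0.00000 - 0.12500 = 0.48035 ≈ 0.4804 bits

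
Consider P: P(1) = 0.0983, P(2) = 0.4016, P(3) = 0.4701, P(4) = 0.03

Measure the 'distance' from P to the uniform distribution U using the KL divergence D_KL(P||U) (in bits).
0.4788 bits

U(i) = 1/4 for all i

D_KL(P||U) = Σ P(x) log₂(P(x) / (1/4))
           = Σ P(x) log₂(P(x)) + log₂(4)
           = log₂(4) - H(P)

H(P) = -Σ P(x) log₂(P(x)):
  -P(1)·log₂(P(1)) = -(0.0983)·log₂(0.0983) = 0.32898
  -P(2)·log₂(P(2)) = -(0.4016)·log₂(0.4016) = 0.52857
  -P(3)·log₂(P(3)) = -(0.4701)·log₂(0.4701) = 0.51192
  -P(4)·log₂(P(4)) = -(0.03)·log₂(0.03) = 0.15177
H(P) = 0.32898 + 0.52857 + 0.51192 + 0.15177 = 1.52124 bits

log₂(4) = 2.00000 bits

D_KL(P||U) = 2.00000 - 1.52124 = 0.47876 ≈ 0.4788 bits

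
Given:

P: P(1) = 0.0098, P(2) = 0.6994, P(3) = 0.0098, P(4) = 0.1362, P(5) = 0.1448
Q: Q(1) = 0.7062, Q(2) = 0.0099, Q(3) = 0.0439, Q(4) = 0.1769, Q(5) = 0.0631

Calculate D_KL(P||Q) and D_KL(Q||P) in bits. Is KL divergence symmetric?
D_KL(P||Q) = 4.3366 bits, D_KL(Q||P) = 4.3833 bits. No, KL divergence is not symmetric.

D_KL(P||Q) = Σ P(x) log₂(P(x)/Q(x))

Computing term by term:
  P(1)·log₂(P(1)/Q(1)) = 0.0098·log₂(0.0098/0.7062) = -0.06048
  P(2)·log₂(P(2)/Q(2)) = 0.6994·log₂(0.6994/0.0099) = 4.29610
  P(3)·log₂(P(3)/Q(3)) = 0.0098·log₂(0.0098/0.0439) = -0.02120
  P(4)·log₂(P(4)/Q(4)) = 0.1362·log₂(0.1362/0.1769) = -0.05138
  P(5)·log₂(P(5)/Q(5)) = 0.1448·log₂(0.1448/0.0631) = 0.17352

D_KL(P||Q) = -0.06048 + 4.29610 - 0.02120 - 0.05138 + 0.17352 = 4.33656 ≈ 4.3366 bits

D_KL(Q||P) = Σ Q(x) log₂(Q(x)/P(x))

Computing term by term:
  Q(1)·log₂(Q(1)/P(1)) = 0.7062·log₂(0.7062/0.0098) = 4.35807
  Q(2)·log₂(Q(2)/P(2)) = 0.0099·log₂(0.0099/0.6994) = -0.06081
  Q(3)·log₂(Q(3)/P(3)) = 0.0439·log₂(0.0439/0.0098) = 0.09497
  Q(4)·log₂(Q(4)/P(4)) = 0.1769·log₂(0.1769/0.1362) = 0.06673
  Q(5)·log₂(Q(5)/P(5)) = 0.0631·log₂(0.0631/0.1448) = -0.07562

D_KL(Q||P) = 4.35807 - 0.06081 + 0.09497 + 0.06673 - 0.07562 = 4.38334 ≈ 4.3833 bits

These are NOT equal (difference: 0.0467 bits). KL divergence is asymmetric: D_KL(P||Q) ≠ D_KL(Q||P) in general.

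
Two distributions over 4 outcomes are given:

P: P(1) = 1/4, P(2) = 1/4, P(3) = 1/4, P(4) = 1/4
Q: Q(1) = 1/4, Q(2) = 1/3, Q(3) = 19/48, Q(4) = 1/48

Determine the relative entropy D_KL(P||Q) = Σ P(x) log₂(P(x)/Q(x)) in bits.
0.6267 bits

D_KL(P||Q) = Σ P(x) log₂(P(x)/Q(x))

Computing term by term:
  P(1)·log₂(P(1)/Q(1)) = (1/4)·log₂((1/4)/(1/4)) = 0.00000
  P(2)·log₂(P(2)/Q(2)) = (1/4)·log₂((1/4)/(1/3)) = -0.10376
  P(3)·log₂(P(3)/Q(3)) = (1/4)·log₂((1/4)/(19/48)) = -0.16574
  P(4)·log₂(P(4)/Q(4)) = (1/4)·log₂((1/4)/(1/48)) = 0.89624

D_KL(P||Q) = 0.00000 - 0.10376 - 0.16574 + 0.89624 = 0.62674 ≈ 0.6267 bits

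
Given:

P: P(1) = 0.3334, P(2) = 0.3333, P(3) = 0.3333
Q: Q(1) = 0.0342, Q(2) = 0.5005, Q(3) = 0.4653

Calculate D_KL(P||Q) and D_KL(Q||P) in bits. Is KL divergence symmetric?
D_KL(P||Q) = 0.7394 bits, D_KL(Q||P) = 0.4052 bits. No, KL divergence is not symmetric.

D_KL(P||Q) = Σ P(x) log₂(P(x)/Q(x))

Computing term by term:
  P(1)·log₂(P(1)/Q(1)) = 0.3334·log₂(0.3334/0.0342) = 1.09528
  P(2)·log₂(P(2)/Q(2)) = 0.3333·log₂(0.3333/0.5005) = -0.19550
  P(3)·log₂(P(3)/Q(3)) = 0.3333·log₂(0.3333/0.4653) = -0.16043

D_KL(P||Q) = 1.09528 - 0.19550 - 0.16043 = 0.73935 ≈ 0.7394 bits

D_KL(Q||P) = Σ Q(x) log₂(Q(x)/P(x))

Computing term by term:
  Q(1)·log₂(Q(1)/P(1)) = 0.0342·log₂(0.0342/0.3334) = -0.11235
  Q(2)·log₂(Q(2)/P(2)) = 0.5005·log₂(0.5005/0.3333) = 0.29357
  Q(3)·log₂(Q(3)/P(3)) = 0.4653·log₂(0.4653/0.3333) = 0.22397

D_KL(Q||P) = -0.11235 + 0.29357 + 0.22397 = 0.40519 ≈ 0.4052 bits

These are NOT equal (difference: 0.3342 bits). KL divergence is asymmetric: D_KL(P||Q) ≠ D_KL(Q||P) in general.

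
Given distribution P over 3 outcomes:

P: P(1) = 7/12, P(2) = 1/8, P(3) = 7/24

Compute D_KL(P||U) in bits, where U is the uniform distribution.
0.2379 bits

U(i) = 1/3 for all i

D_KL(P||U) = Σ P(x) log₂(P(x) / (1/3))
           = Σ P(x) log₂(P(x)) + log₂(3)
           = log₂(3) - H(P)

H(P) = -Σ P(x) log₂(P(x)):
  -P(1)·log₂(P(1)) = -(7/12)·log₂(7/12) = 0.45360
  -P(2)·log₂(P(2)) = -(1/8)·log₂(1/8) = 0.37500
  -P(3)·log₂(P(3)) = -(7/24)·log₂(7/24) = 0.51847
H(P) = 0.45360 + 0.37500 + 0.51847 = 1.34707 bits

log₂(3) = 1.58496 bits

D_KL(P||U) = 1.58496 - 1.34707 = 0.23789 ≈ 0.2379 bits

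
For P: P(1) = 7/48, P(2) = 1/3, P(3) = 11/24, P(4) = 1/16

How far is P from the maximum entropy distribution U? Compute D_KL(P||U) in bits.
0.3007 bits

U(i) = 1/4 for all i

D_KL(P||U) = Σ P(x) log₂(P(x) / (1/4))
           = Σ P(x) log₂(P(x)) + log₂(4)
           = log₂(4) - H(P)

H(P) = -Σ P(x) log₂(P(x)):
  -P(1)·log₂(P(1)) = -(7/48)·log₂(7/48) = 0.40507
  -P(2)·log₂(P(2)) = -(1/3)·log₂(1/3) = 0.52832
  -P(3)·log₂(P(3)) = -(11/24)·log₂(11/24) = 0.51587
  -P(4)·log₂(P(4)) = -(1/16)·log₂(1/16) = 0.25000
H(P) = 0.40507 + 0.52832 + 0.51587 + 0.25000 = 1.69926 bits

log₂(4) = 2.00000 bits

D_KL(P||U) = 2.00000 - 1.69926 = 0.30074 ≈ 0.3007 bits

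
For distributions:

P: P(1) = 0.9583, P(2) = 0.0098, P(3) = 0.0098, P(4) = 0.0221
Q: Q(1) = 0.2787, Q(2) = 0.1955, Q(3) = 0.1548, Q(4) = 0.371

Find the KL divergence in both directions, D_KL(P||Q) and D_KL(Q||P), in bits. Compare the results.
D_KL(P||Q) = 1.5362 bits, D_KL(Q||P) = 2.4737 bits. D_KL(Q||P) is larger than D_KL(P||Q) by 0.9375 bits; the two directions differ.

D_KL(P||Q) = Σ P(x) log₂(P(x)/Q(x))

Computing term by term:
  P(1)·log₂(P(1)/Q(1)) = 0.9583·log₂(0.9583/0.2787) = 1.70746
  P(2)·log₂(P(2)/Q(2)) = 0.0098·log₂(0.0098/0.1955) = -0.04232
  P(3)·log₂(P(3)/Q(3)) = 0.0098·log₂(0.0098/0.1548) = -0.03902
  P(4)·log₂(P(4)/Q(4)) = 0.0221·log₂(0.0221/0.371) = -0.08993

D_KL(P||Q) = 1.70746 - 0.04232 - 0.03902 - 0.08993 = 1.53619 ≈ 1.5362 bits

D_KL(Q||P) = Σ Q(x) log₂(Q(x)/P(x))

Computing term by term:
  Q(1)·log₂(Q(1)/P(1)) = 0.2787·log₂(0.2787/0.9583) = -0.49658
  Q(2)·log₂(Q(2)/P(2)) = 0.1955·log₂(0.1955/0.0098) = 0.84422
  Q(3)·log₂(Q(3)/P(3)) = 0.1548·log₂(0.1548/0.0098) = 0.61633
  Q(4)·log₂(Q(4)/P(4)) = 0.371·log₂(0.371/0.0221) = 1.50971

D_KL(Q||P) = -0.49658 + 0.84422 + 0.61633 + 1.50971 = 2.47368 ≈ 2.4737 bits

These are NOT equal (difference: 0.9375 bits). KL divergence is asymmetric: D_KL(P||Q) ≠ D_KL(Q||P) in general.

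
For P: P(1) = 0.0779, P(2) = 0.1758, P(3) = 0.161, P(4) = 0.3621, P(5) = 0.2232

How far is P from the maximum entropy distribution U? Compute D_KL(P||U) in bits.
0.1564 bits

U(i) = 1/5 for all i

D_KL(P||U) = Σ P(x) log₂(P(x) / (1/5))
           = Σ P(x) log₂(P(x)) + log₂(5)
           = log₂(5) - H(P)

H(P) = -Σ P(x) log₂(P(x)):
  -P(1)·log₂(P(1)) = -(0.0779)·log₂(0.0779) = 0.28685
  -P(2)·log₂(P(2)) = -(0.1758)·log₂(0.1758) = 0.44091
  -P(3)·log₂(P(3)) = -(0.161)·log₂(0.161) = 0.42421
  -P(4)·log₂(P(4)) = -(0.3621)·log₂(0.3621) = 0.53067
  -P(5)·log₂(P(5)) = -(0.2232)·log₂(0.2232) = 0.48291
H(P) = 0.28685 + 0.44091 + 0.42421 + 0.53067 + 0.48291 = 2.16555 bits

log₂(5) = 2.32193 bits

D_KL(P||U) = 2.32193 - 2.16555 = 0.15638 ≈ 0.1564 bits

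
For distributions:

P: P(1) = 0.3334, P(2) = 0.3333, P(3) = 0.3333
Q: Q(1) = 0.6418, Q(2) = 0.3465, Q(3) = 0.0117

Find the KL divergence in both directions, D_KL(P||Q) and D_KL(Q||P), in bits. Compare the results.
D_KL(P||Q) = 1.2769 bits, D_KL(Q||P) = 0.5693 bits. D_KL(P||Q) is larger than D_KL(Q||P) by 0.7076 bits; the two directions differ.

D_KL(P||Q) = Σ P(x) log₂(P(x)/Q(x))

Computing term by term:
  P(1)·log₂(P(1)/Q(1)) = 0.3334·log₂(0.3334/0.6418) = -0.31502
  P(2)·log₂(P(2)/Q(2)) = 0.3333·log₂(0.3333/0.3465) = -0.01868
  P(3)·log₂(P(3)/Q(3)) = 0.3333·log₂(0.3333/0.0117) = 1.61059

D_KL(P||Q) = -0.31502 - 0.01868 + 1.61059 = 1.27689 ≈ 1.2769 bits

D_KL(Q||P) = Σ Q(x) log₂(Q(x)/P(x))

Computing term by term:
  Q(1)·log₂(Q(1)/P(1)) = 0.6418·log₂(0.6418/0.3334) = 0.60642
  Q(2)·log₂(Q(2)/P(2)) = 0.3465·log₂(0.3465/0.3333) = 0.01942
  Q(3)·log₂(Q(3)/P(3)) = 0.0117·log₂(0.0117/0.3333) = -0.05654

D_KL(Q||P) = 0.60642 + 0.01942 - 0.05654 = 0.56930 ≈ 0.5693 bits

These are NOT equal (difference: 0.7076 bits). KL divergence is asymmetric: D_KL(P||Q) ≠ D_KL(Q||P) in general.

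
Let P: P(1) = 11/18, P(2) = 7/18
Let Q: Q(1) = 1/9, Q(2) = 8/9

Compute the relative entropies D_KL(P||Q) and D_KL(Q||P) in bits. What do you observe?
D_KL(P||Q) = 1.0392 bits, D_KL(Q||P) = 0.7869 bits. The two directions give different values (D_KL(P||Q) exceeds D_KL(Q||P) by 0.2523 bits): KL divergence is asymmetric.

D_KL(P||Q) = Σ P(x) log₂(P(x)/Q(x))

Computing term by term:
  P(1)·log₂(P(1)/Q(1)) = (11/18)·log₂((11/18)/(1/9)) = 1.50299
  P(2)·log₂(P(2)/Q(2)) = (7/18)·log₂((7/18)/(8/9)) = -0.46381

D_KL(P||Q) = 1.50299 - 0.46381 = 1.03918 ≈ 1.0392 bits

D_KL(Q||P) = Σ Q(x) log₂(Q(x)/P(x))

Computing term by term:
  Q(1)·log₂(Q(1)/P(1)) = (1/9)·log₂((1/9)/(11/18)) = -0.27327
  Q(2)·log₂(Q(2)/P(2)) = (8/9)·log₂((8/9)/(7/18)) = 1.06013

D_KL(Q||P) = -0.27327 + 1.06013 = 0.78686 ≈ 0.7869 bits

These are NOT equal (difference: 0.2523 bits). KL divergence is asymmetric: D_KL(P||Q) ≠ D_KL(Q||P) in general.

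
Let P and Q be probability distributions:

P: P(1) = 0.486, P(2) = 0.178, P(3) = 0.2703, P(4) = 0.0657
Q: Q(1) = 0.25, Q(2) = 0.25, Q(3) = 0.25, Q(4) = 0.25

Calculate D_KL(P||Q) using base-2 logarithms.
0.2826 bits

D_KL(P||Q) = Σ P(x) log₂(P(x)/Q(x))

Computing term by term:
  P(1)·log₂(P(1)/Q(1)) = 0.486·log₂(0.486/0.25) = 0.46609
  P(2)·log₂(P(2)/Q(2)) = 0.178·log₂(0.178/0.25) = -0.08723
  P(3)·log₂(P(3)/Q(3)) = 0.2703·log₂(0.2703/0.25) = 0.03044
  P(4)·log₂(P(4)/Q(4)) = 0.0657·log₂(0.0657/0.25) = -0.12667

D_KL(P||Q) = 0.46609 - 0.08723 + 0.03044 - 0.12667 = 0.28263 ≈ 0.2826 bits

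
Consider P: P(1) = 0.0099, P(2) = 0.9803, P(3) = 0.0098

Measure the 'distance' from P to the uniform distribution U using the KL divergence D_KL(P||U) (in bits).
1.4255 bits

U(i) = 1/3 for all i

D_KL(P||U) = Σ P(x) log₂(P(x) / (1/3))
           = Σ P(x) log₂(P(x)) + log₂(3)
           = log₂(3) - H(P)

H(P) = -Σ P(x) log₂(P(x)):
  -P(1)·log₂(P(1)) = -(0.0099)·log₂(0.0099) = 0.06592
  -P(2)·log₂(P(2)) = -(0.9803)·log₂(0.9803) = 0.02814
  -P(3)·log₂(P(3)) = -(0.0098)·log₂(0.0098) = 0.06540
H(P) = 0.06592 + 0.02814 + 0.06540 = 0.15946 bits

log₂(3) = 1.58496 bits

D_KL(P||U) = 1.58496 - 0.15946 = 1.42550 ≈ 1.4255 bits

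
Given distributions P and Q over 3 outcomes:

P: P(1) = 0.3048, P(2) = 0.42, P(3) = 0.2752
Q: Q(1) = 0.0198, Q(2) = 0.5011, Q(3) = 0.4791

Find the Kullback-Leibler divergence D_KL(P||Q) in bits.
0.8751 bits

D_KL(P||Q) = Σ P(x) log₂(P(x)/Q(x))

Computing term by term:
  P(1)·log₂(P(1)/Q(1)) = 0.3048·log₂(0.3048/0.0198) = 1.20222
  P(2)·log₂(P(2)/Q(2)) = 0.42·log₂(0.42/0.5011) = -0.10698
  P(3)·log₂(P(3)/Q(3)) = 0.2752·log₂(0.2752/0.4791) = -0.22012

D_KL(P||Q) = 1.20222 - 0.10698 - 0.22012 = 0.87512 ≈ 0.8751 bits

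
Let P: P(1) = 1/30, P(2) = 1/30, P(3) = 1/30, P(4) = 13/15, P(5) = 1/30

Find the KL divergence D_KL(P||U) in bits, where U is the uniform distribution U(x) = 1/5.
1.4888 bits

U(i) = 1/5 for all i

D_KL(P||U) = Σ P(x) log₂(P(x) / (1/5))
           = Σ P(x) log₂(P(x)) + log₂(5)
           = log₂(5) - H(P)

H(P) = -Σ P(x) log₂(P(x)):
  -P(1)·log₂(P(1)) = -(1/30)·log₂(1/30) = 0.16356
  -P(2)·log₂(P(2)) = -(1/30)·log₂(1/30) = 0.16356
  -P(3)·log₂(P(3)) = -(1/30)·log₂(1/30) = 0.16356
  -P(4)·log₂(P(4)) = -(13/15)·log₂(13/15) = 0.17892
  -P(5)·log₂(P(5)) = -(1/30)·log₂(1/30) = 0.16356
H(P) = 0.16356 + 0.16356 + 0.16356 + 0.17892 + 0.16356 = 0.83316 bits

log₂(5) = 2.32193 bits

D_KL(P||U) = 2.32193 - 0.83316 = 1.48877 ≈ 1.4888 bits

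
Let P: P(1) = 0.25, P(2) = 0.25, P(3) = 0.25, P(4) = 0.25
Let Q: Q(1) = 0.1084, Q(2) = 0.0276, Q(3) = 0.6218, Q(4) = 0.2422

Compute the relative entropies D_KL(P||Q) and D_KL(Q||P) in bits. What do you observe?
D_KL(P||Q) = 0.7790 bits, D_KL(Q||P) = 0.5879 bits. The two directions give different values (D_KL(P||Q) exceeds D_KL(Q||P) by 0.1911 bits): KL divergence is asymmetric.

D_KL(P||Q) = Σ P(x) log₂(P(x)/Q(x))

Computing term by term:
  P(1)·log₂(P(1)/Q(1)) = 0.25·log₂(0.25/0.1084) = 0.30139
  P(2)·log₂(P(2)/Q(2)) = 0.25·log₂(0.25/0.0276) = 0.79480
  P(3)·log₂(P(3)/Q(3)) = 0.25·log₂(0.25/0.6218) = -0.32863
  P(4)·log₂(P(4)/Q(4)) = 0.25·log₂(0.25/0.2422) = 0.01143

D_KL(P||Q) = 0.30139 + 0.79480 - 0.32863 + 0.01143 = 0.77899 ≈ 0.7790 bits

D_KL(Q||P) = Σ Q(x) log₂(Q(x)/P(x))

Computing term by term:
  Q(1)·log₂(Q(1)/P(1)) = 0.1084·log₂(0.1084/0.25) = -0.13068
  Q(2)·log₂(Q(2)/P(2)) = 0.0276·log₂(0.0276/0.25) = -0.08775
  Q(3)·log₂(Q(3)/P(3)) = 0.6218·log₂(0.6218/0.25) = 0.81737
  Q(4)·log₂(Q(4)/P(4)) = 0.2422·log₂(0.2422/0.25) = -0.01108

D_KL(Q||P) = -0.13068 - 0.08775 + 0.81737 - 0.01108 = 0.58786 ≈ 0.5879 bits

These are NOT equal (difference: 0.1911 bits). KL divergence is asymmetric: D_KL(P||Q) ≠ D_KL(Q||P) in general.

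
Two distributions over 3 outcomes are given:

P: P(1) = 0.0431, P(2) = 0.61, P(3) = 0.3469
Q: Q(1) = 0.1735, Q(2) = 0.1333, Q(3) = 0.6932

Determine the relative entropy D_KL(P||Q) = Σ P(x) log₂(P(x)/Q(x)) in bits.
0.9054 bits

D_KL(P||Q) = Σ P(x) log₂(P(x)/Q(x))

Computing term by term:
  P(1)·log₂(P(1)/Q(1)) = 0.0431·log₂(0.0431/0.1735) = -0.08660
  P(2)·log₂(P(2)/Q(2)) = 0.61·log₂(0.61/0.1333) = 1.33842
  P(3)·log₂(P(3)/Q(3)) = 0.3469·log₂(0.3469/0.6932) = -0.34647

D_KL(P||Q) = -0.08660 + 1.33842 - 0.34647 = 0.90535 ≈ 0.9054 bits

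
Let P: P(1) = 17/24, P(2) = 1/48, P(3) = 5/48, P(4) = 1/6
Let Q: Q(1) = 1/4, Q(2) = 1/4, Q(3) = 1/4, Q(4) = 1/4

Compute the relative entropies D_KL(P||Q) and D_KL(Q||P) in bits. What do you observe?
D_KL(P||Q) = 0.7605 bits, D_KL(Q||P) = 0.9826 bits. The two directions give different values (D_KL(Q||P) exceeds D_KL(P||Q) by 0.2221 bits): KL divergence is asymmetric.

D_KL(P||Q) = Σ P(x) log₂(P(x)/Q(x))

Computing term by term:
  P(1)·log₂(P(1)/Q(1)) = (17/24)·log₂((17/24)/(1/4)) = 1.06427
  P(2)·log₂(P(2)/Q(2)) = (1/48)·log₂((1/48)/(1/4)) = -0.07469
  P(3)·log₂(P(3)/Q(3)) = (5/48)·log₂((5/48)/(1/4)) = -0.13157
  P(4)·log₂(P(4)/Q(4)) = (1/6)·log₂((1/6)/(1/4)) = -0.09749

D_KL(P||Q) = 1.06427 - 0.07469 - 0.13157 - 0.09749 = 0.76052 ≈ 0.7605 bits

D_KL(Q||P) = Σ Q(x) log₂(Q(x)/P(x))

Computing term by term:
  Q(1)·log₂(Q(1)/P(1)) = (1/4)·log₂((1/4)/(17/24)) = -0.37563
  Q(2)·log₂(Q(2)/P(2)) = (1/4)·log₂((1/4)/(1/48)) = 0.89624
  Q(3)·log₂(Q(3)/P(3)) = (1/4)·log₂((1/4)/(5/48)) = 0.31576
  Q(4)·log₂(Q(4)/P(4)) = (1/4)·log₂((1/4)/(1/6)) = 0.14624

D_KL(Q||P) = -0.37563 + 0.89624 + 0.31576 + 0.14624 = 0.98261 ≈ 0.9826 bits

These are NOT equal (difference: 0.2221 bits). KL divergence is asymmetric: D_KL(P||Q) ≠ D_KL(Q||P) in general.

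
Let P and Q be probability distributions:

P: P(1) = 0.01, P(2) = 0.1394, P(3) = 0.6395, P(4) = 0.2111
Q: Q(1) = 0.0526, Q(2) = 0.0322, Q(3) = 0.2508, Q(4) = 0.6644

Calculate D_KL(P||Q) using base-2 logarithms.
0.7852 bits

D_KL(P||Q) = Σ P(x) log₂(P(x)/Q(x))

Computing term by term:
  P(1)·log₂(P(1)/Q(1)) = 0.01·log₂(0.01/0.0526) = -0.02395
  P(2)·log₂(P(2)/Q(2)) = 0.1394·log₂(0.1394/0.0322) = 0.29471
  P(3)·log₂(P(3)/Q(3)) = 0.6395·log₂(0.6395/0.2508) = 0.86359
  P(4)·log₂(P(4)/Q(4)) = 0.2111·log₂(0.2111/0.6644) = -0.34919

D_KL(P||Q) = -0.02395 + 0.29471 + 0.86359 - 0.34919 = 0.78516 ≈ 0.7852 bits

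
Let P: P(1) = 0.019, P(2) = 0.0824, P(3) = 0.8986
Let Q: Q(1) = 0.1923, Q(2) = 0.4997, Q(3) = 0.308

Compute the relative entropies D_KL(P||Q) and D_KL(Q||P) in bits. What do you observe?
D_KL(P||Q) = 1.1104 bits, D_KL(Q||P) = 1.4658 bits. The two directions give different values (D_KL(Q||P) exceeds D_KL(P||Q) by 0.3554 bits): KL divergence is asymmetric.

D_KL(P||Q) = Σ P(x) log₂(P(x)/Q(x))

Computing term by term:
  P(1)·log₂(P(1)/Q(1)) = 0.019·log₂(0.019/0.1923) = -0.06345
  P(2)·log₂(P(2)/Q(2)) = 0.0824·log₂(0.0824/0.4997) = -0.21427
  P(3)·log₂(P(3)/Q(3)) = 0.8986·log₂(0.8986/0.308) = 1.38811

D_KL(P||Q) = -0.06345 - 0.21427 + 1.38811 = 1.11039 ≈ 1.1104 bits

D_KL(Q||P) = Σ Q(x) log₂(Q(x)/P(x))

Computing term by term:
  Q(1)·log₂(Q(1)/P(1)) = 0.1923·log₂(0.1923/0.019) = 0.64214
  Q(2)·log₂(Q(2)/P(2)) = 0.4997·log₂(0.4997/0.0824) = 1.29939
  Q(3)·log₂(Q(3)/P(3)) = 0.308·log₂(0.308/0.8986) = -0.47578

D_KL(Q||P) = 0.64214 + 1.29939 - 0.47578 = 1.46575 ≈ 1.4658 bits

These are NOT equal (difference: 0.3554 bits). KL divergence is asymmetric: D_KL(P||Q) ≠ D_KL(Q||P) in general.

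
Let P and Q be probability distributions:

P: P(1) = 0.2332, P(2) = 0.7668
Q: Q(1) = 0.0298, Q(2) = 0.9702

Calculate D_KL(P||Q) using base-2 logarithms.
0.4319 bits

D_KL(P||Q) = Σ P(x) log₂(P(x)/Q(x))

Computing term by term:
  P(1)·log₂(P(1)/Q(1)) = 0.2332·log₂(0.2332/0.0298) = 0.69218
  P(2)·log₂(P(2)/Q(2)) = 0.7668·log₂(0.7668/0.9702) = -0.26028

D_KL(P||Q) = 0.69218 - 0.26028 = 0.43190 ≈ 0.4319 bits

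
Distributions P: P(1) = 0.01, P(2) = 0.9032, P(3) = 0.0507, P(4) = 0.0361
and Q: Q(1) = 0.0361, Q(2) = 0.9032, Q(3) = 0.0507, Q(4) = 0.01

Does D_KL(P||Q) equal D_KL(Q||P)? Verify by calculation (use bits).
D_KL(P||Q) = 0.0483 bits, D_KL(Q||P) = 0.0483 bits. Yes — for this pair D_KL(P||Q) = D_KL(Q||P).

D_KL(P||Q) = Σ P(x) log₂(P(x)/Q(x))

Computing term by term:
  P(1)·log₂(P(1)/Q(1)) = 0.01·log₂(0.01/0.0361) = -0.01852
  P(2)·log₂(P(2)/Q(2)) = 0.9032·log₂(0.9032/0.9032) = 0.00000
  P(3)·log₂(P(3)/Q(3)) = 0.0507·log₂(0.0507/0.0507) = 0.00000
  P(4)·log₂(P(4)/Q(4)) = 0.0361·log₂(0.0361/0.01) = 0.06686

D_KL(P||Q) = -0.01852 + 0.00000 + 0.00000 + 0.06686 = 0.04834 ≈ 0.0483 bits

D_KL(Q||P) = Σ Q(x) log₂(Q(x)/P(x))

Computing term by term:
  Q(1)·log₂(Q(1)/P(1)) = 0.0361·log₂(0.0361/0.01) = 0.06686
  Q(2)·log₂(Q(2)/P(2)) = 0.9032·log₂(0.9032/0.9032) = 0.00000
  Q(3)·log₂(Q(3)/P(3)) = 0.0507·log₂(0.0507/0.0507) = 0.00000
  Q(4)·log₂(Q(4)/P(4)) = 0.01·log₂(0.01/0.0361) = -0.01852

D_KL(Q||P) = 0.06686 + 0.00000 + 0.00000 - 0.01852 = 0.04834 ≈ 0.0483 bits

These ARE equal here. Q is P with outcomes relabeled (Q(1) = P(4), Q(4) = P(1)) by a relabeling that is its own inverse, so the two sums contain exactly the same terms in a different order. This is a special case — KL divergence is not symmetric in general: D_KL(P||Q) ≠ D_KL(Q||P) for most P, Q.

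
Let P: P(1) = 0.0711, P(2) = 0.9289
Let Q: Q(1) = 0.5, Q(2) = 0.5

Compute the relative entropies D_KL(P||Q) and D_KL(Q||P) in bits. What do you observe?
D_KL(P||Q) = 0.6300 bits, D_KL(Q||P) = 0.9602 bits. The two directions give different values (D_KL(Q||P) exceeds D_KL(P||Q) by 0.3302 bits): KL divergence is asymmetric.

D_KL(P||Q) = Σ P(x) log₂(P(x)/Q(x))

Computing term by term:
  P(1)·log₂(P(1)/Q(1)) = 0.0711·log₂(0.0711/0.5) = -0.20008
  P(2)·log₂(P(2)/Q(2)) = 0.9289·log₂(0.9289/0.5) = 0.83006

D_KL(P||Q) = -0.20008 + 0.83006 = 0.62998 ≈ 0.6300 bits

D_KL(Q||P) = Σ Q(x) log₂(Q(x)/P(x))

Computing term by term:
  Q(1)·log₂(Q(1)/P(1)) = 0.5·log₂(0.5/0.0711) = 1.40700
  Q(2)·log₂(Q(2)/P(2)) = 0.5·log₂(0.5/0.9289) = -0.44680

D_KL(Q||P) = 1.40700 - 0.44680 = 0.96020 ≈ 0.9602 bits

These are NOT equal (difference: 0.3302 bits). KL divergence is asymmetric: D_KL(P||Q) ≠ D_KL(Q||P) in general.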